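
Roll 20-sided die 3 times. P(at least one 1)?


P(no 1)^3 = (19/20)^3 = 6859/8000
P(≥1) = 1 - 6859/8000 = 1141/8000

P = 1141/8000 ≈ 14.26%


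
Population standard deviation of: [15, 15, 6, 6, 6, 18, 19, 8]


Mean = 93/8
  (15-93/8)²=729/64
  (15-93/8)²=729/64
  (6-93/8)²=2025/64
  (6-93/8)²=2025/64
  (6-93/8)²=2025/64
  (18-93/8)²=2601/64
  (19-93/8)²=3481/64
  (8-93/8)²=841/64
Σ(x-μ)² = 1807/8
σ² = (1807/8)/8 = 1807/64

σ = √(1807/64) ≈ 5.3136


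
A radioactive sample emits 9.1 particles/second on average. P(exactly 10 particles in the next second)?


Poisson(λ=9.1): P(X=10) = e^(-λ)×λ^k/k!
= e^(-9.1) × 9.1^10 / 10!
≈ 0.0001116658085 × 3894161181.18 / 3628800 ≈ 0.119832

P(X=10) ≈ 0.119832 ≈ 11.98%


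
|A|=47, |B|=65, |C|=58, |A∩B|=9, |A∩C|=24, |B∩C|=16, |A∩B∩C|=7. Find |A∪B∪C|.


|A∪B∪C| = 47+65+58-9-24-16+7 = 128

|A∪B∪C| = 128


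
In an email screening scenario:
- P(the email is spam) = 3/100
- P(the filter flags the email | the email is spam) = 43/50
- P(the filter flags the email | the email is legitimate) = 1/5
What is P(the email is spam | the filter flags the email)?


Using Bayes' theorem:
P(A|B) = P(B|A)·P(A) / P(B)

P(the filter flags the email) = 43/50 × 3/100 + 1/5 × 97/100
= 129/5000 + 97/500 = 1099/5000

P(the email is spam|the filter flags the email) = (129/5000) / (1099/5000) = 129/1099

P(the email is spam|the filter flags the email) = 129/1099 ≈ 11.74%


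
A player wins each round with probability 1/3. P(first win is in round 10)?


Geometric: P(X=10) = (1-p)^(k-1)×p = (2/3)^9×1/3 = 512/59049

P(X=10) = 512/59049 ≈ 0.87%


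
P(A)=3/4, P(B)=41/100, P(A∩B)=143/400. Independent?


P(A)×P(B) = 123/400
P(A∩B) = 143/400
Not equal → NOT independent

No, not independent


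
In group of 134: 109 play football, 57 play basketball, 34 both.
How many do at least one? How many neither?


|A∪B| = 109+57-34 = 132
Neither = 134-132 = 2

At least one: 132; Neither: 2


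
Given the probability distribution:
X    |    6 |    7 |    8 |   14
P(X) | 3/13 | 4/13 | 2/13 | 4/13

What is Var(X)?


E[X] = 118/13
E[X²] = 1216/13
Var(X) = E[X²] - (E[X])² = 1216/13 - 13924/169 = 1884/169

Var(X) = 1884/169 ≈ 11.1479


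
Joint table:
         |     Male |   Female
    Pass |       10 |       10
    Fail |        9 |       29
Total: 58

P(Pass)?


P(Pass) = (10+10)/58 = 20/58 = 10/29

P(Pass) = 10/29 ≈ 34.48%


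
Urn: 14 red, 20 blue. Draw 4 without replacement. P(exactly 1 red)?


Hypergeometric: C(14,1)×C(20,3)/C(34,4)
= 14×1140/46376 = 1995/5797

P(X=1) = 1995/5797 ≈ 34.41%


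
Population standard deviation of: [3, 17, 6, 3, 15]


Mean = 44/5
  (3-44/5)²=841/25
  (17-44/5)²=1681/25
  (6-44/5)²=196/25
  (3-44/5)²=841/25
  (15-44/5)²=961/25
Σ(x-μ)² = 904/5
σ² = (904/5)/5 = 904/25

σ = √(904/25) ≈ 6.0133


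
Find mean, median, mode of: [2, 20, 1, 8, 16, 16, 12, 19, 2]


Sorted: [1, 2, 2, 8, 12, 16, 16, 19, 20]
Mean = 96/9 = 32/3
Median = 12
Freq: {2: 2, 20: 1, 1: 1, 8: 1, 16: 2, 12: 1, 19: 1}
Mode: [2, 16]

Mean=32/3, Median=12, Mode=[2, 16]


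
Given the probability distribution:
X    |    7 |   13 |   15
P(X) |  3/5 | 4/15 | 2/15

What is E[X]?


E[X] = Σ x·P(X=x)
= (7)×(3/5) + (13)×(4/15) + (15)×(2/15)
= 29/3

E[X] = 29/3


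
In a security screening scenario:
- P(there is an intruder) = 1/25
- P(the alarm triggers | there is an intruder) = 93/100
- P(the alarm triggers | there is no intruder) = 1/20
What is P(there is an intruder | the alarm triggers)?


Using Bayes' theorem:
P(A|B) = P(B|A)·P(A) / P(B)

P(the alarm triggers) = 93/100 × 1/25 + 1/20 × 24/25
= 93/2500 + 6/125 = 213/2500

P(there is an intruder|the alarm triggers) = (93/2500) / (213/2500) = 31/71

P(there is an intruder|the alarm triggers) = 31/71 ≈ 43.66%


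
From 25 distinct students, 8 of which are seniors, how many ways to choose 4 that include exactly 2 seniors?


Choose 2 of the 8 seniors and 2 of the other 17 students:
C(8,2)×C(17,2) = 28×136 = 3808

3808


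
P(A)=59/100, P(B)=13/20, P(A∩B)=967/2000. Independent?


P(A)×P(B) = 767/2000
P(A∩B) = 967/2000
Not equal → NOT independent

No, not independent


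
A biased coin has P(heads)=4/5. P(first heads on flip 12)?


Geometric: P(X=12) = (1-p)^(k-1)×p = (1/5)^11×4/5 = 4/244140625

P(X=12) = 4/244140625 ≈ 0.00%


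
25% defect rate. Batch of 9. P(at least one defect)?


P(all good) = (3/4)^9 = 19683/262144
P(≥1 defect) = 242461/262144

P = 242461/262144 ≈ 92.49%


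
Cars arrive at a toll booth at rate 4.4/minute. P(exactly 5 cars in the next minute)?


Poisson(λ=4.4): P(X=5) = e^(-λ)×λ^k/k!
= e^(-4.4) × 4.4^5 / 5!
≈ 0.0122773399 × 1649.16224 / 120 ≈ 0.168728

P(X=5) ≈ 0.168728 ≈ 16.87%


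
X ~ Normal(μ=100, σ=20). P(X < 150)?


z = (150-100)/20 = 2.5
P(Z < 2.5) = 0.9938

P(X < 150) ≈ 0.9938


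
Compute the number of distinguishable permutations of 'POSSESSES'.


Letters: 9, freq: {'P': 1, 'O': 1, 'S': 5, 'E': 2}
9!/(1!×1!×5!×2!) = 362880/240 = 1512

1512


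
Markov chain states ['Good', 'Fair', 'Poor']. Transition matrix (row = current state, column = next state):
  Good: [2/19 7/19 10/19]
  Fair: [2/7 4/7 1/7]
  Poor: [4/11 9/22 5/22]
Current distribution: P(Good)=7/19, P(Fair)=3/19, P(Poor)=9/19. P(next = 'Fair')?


P(next=Fair) = Σᵢ P(now=i)×P(i→Fair)
= 7/19×7/19 + 3/19×4/7 + 9/19×9/22
= 49/361 + 12/133 + 81/418 = 23335/55594

P = 23335/55594 ≈ 0.4197


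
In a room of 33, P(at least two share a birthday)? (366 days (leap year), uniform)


P(all different) = Π(366-i)/366 for i=0..32
= 0.225976
P(match) = 1 - 0.225976 = 0.774024

P ≈ 0.7740 ≈ 77.40%


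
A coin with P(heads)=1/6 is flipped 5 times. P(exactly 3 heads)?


Binomial: P(X=3) = C(5,3)×p^3×(1-p)^2
= 10 × 1/216 × 25/36 = 125/3888

P(X=3) = 125/3888 ≈ 3.22%


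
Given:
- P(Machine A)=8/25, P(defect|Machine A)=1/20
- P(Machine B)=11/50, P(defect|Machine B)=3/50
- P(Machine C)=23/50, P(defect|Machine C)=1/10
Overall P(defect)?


P(B) = Σ P(B|Aᵢ)×P(Aᵢ)
  1/20×8/25 = 2/125
  3/50×11/50 = 33/2500
  1/10×23/50 = 23/500
Sum = 47/625

P(defect) = 47/625 ≈ 7.52%


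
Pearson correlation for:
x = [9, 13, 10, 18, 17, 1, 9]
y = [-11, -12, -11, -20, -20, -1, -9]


n=7, Σx=77, Σy=-84, Σxy=-1147, Σx²=1045, Σy²=1268
r = (7×(-1147) - 77×(-84))/√((7×1045 - 77²)(7×1268 - (-84)²))
= -1561/√(1386×1820) = -1561/√2522520 ≈ -1561/1588.2443 ≈ -0.9828

r ≈ -0.9828


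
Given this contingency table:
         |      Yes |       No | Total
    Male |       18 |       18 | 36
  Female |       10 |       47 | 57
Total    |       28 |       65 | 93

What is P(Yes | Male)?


P(Yes | Male) = 18/(18+18) = 18/36 = 1/2

P(Yes|Male) = 1/2 ≈ 50.00%


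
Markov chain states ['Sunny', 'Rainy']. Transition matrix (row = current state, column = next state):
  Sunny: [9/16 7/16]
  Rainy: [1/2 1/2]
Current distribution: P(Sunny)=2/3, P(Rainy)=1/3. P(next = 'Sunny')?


P(next=Sunny) = Σᵢ P(now=i)×P(i→Sunny)
= 2/3×9/16 + 1/3×1/2
= 3/8 + 1/6 = 13/24

P = 13/24 ≈ 0.5417


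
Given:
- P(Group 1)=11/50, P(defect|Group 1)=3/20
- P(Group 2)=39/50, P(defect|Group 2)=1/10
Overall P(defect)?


P(B) = Σ P(B|Aᵢ)×P(Aᵢ)
  3/20×11/50 = 33/1000
  1/10×39/50 = 39/500
Sum = 111/1000

P(defect) = 111/1000 ≈ 11.10%


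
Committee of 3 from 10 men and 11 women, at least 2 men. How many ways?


Count by #men:
  2M,1W: C(10,2)×C(11,1)=495
  3M,0W: C(10,3)×C(11,0)=120
Total = 615

615


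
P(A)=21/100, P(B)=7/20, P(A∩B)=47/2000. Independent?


P(A)×P(B) = 147/2000
P(A∩B) = 47/2000
Not equal → NOT independent

No, not independent


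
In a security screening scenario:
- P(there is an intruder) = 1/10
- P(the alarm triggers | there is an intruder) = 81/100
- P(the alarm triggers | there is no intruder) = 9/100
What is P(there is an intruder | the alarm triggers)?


Using Bayes' theorem:
P(A|B) = P(B|A)·P(A) / P(B)

P(the alarm triggers) = 81/100 × 1/10 + 9/100 × 9/10
= 81/1000 + 81/1000 = 81/500

P(there is an intruder|the alarm triggers) = (81/1000) / (81/500) = 1/2

P(there is an intruder|the alarm triggers) = 1/2 ≈ 50.00%


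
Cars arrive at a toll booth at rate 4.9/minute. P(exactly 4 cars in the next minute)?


Poisson(λ=4.9): P(X=4) = e^(-λ)×λ^k/k!
= e^(-4.9) × 4.9^4 / 4!
≈ 0.007446583071 × 576.4801 / 24 ≈ 0.178867

P(X=4) ≈ 0.178867 ≈ 17.89%


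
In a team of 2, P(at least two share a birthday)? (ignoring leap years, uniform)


P(all different) = Π(365-i)/365 for i=0..1
= 0.997260
P(match) = 1 - 0.997260 = 0.002740

P ≈ 0.0027 ≈ 0.27%


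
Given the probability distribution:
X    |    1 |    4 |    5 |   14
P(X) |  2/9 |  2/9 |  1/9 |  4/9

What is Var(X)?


E[X] = 71/9
E[X²] = 281/3
Var(X) = E[X²] - (E[X])² = 281/3 - 5041/81 = 2546/81

Var(X) = 2546/81 ≈ 31.4321


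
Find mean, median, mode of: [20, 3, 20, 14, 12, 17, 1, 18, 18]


Sorted: [1, 3, 12, 14, 17, 18, 18, 20, 20]
Mean = 123/9 = 41/3
Median = 17
Freq: {20: 2, 3: 1, 14: 1, 12: 1, 17: 1, 1: 1, 18: 2}
Mode: [18, 20]

Mean=41/3, Median=17, Mode=[18, 20]


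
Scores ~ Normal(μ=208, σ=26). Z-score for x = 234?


z = (x - μ)/σ = (234 - 208)/26 = 1.0

z = 1.0


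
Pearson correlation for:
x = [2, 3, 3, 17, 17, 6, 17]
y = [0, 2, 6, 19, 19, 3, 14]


n=7, Σx=65, Σy=63, Σxy=926, Σx²=925, Σy²=967
r = (7×926 - 65×63)/√((7×925 - 65²)(7×967 - 63²))
= 2387/√(2250×2800) = 2387/√6300000 ≈ 2387/2509.9801 ≈ 0.9510

r ≈ 0.9510


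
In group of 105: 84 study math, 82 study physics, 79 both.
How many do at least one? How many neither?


|A∪B| = 84+82-79 = 87
Neither = 105-87 = 18

At least one: 87; Neither: 18


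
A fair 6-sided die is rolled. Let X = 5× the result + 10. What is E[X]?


E[die] = (1+6)/2 = 7/2
E[X] = 5×7/2 + 10 = 55/2

E[X] = 55/2


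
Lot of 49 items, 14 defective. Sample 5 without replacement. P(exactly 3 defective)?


Hypergeometric: C(14,3)×C(35,2)/C(49,5)
= 364×595/1906884 = 1105/9729

P(X=3) = 1105/9729 ≈ 11.36%


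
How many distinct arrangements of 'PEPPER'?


Letters: 6, freq: {'P': 3, 'E': 2, 'R': 1}
6!/(3!×2!×1!) = 720/12 = 60

60


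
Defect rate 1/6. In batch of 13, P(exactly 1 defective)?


Binomial: P(X=1) = C(13,1)×p^1×(1-p)^12
= 13 × 1/6 × 244140625/2176782336 = 3173828125/13060694016

P(X=1) = 3173828125/13060694016 ≈ 24.30%


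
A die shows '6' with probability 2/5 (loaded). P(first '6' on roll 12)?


Geometric: P(X=12) = (1-p)^(k-1)×p = (3/5)^11×2/5 = 354294/244140625

P(X=12) = 354294/244140625 ≈ 0.15%


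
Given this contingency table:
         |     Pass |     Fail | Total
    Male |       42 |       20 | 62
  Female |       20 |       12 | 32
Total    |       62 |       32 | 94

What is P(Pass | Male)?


P(Pass | Male) = 42/(42+20) = 42/62 = 21/31

P(Pass|Male) = 21/31 ≈ 67.74%


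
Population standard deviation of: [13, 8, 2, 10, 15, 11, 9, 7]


Mean = 75/8
  (13-75/8)²=841/64
  (8-75/8)²=121/64
  (2-75/8)²=3481/64
  (10-75/8)²=25/64
  (15-75/8)²=2025/64
  (11-75/8)²=169/64
  (9-75/8)²=9/64
  (7-75/8)²=361/64
Σ(x-μ)² = 879/8
σ² = (879/8)/8 = 879/64

σ = √(879/64) ≈ 3.7060


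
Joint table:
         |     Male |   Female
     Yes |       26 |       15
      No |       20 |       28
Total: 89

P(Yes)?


P(Yes) = (26+15)/89 = 41/89

P(Yes) = 41/89 ≈ 46.07%


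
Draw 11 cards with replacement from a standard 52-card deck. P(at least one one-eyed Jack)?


P(not a one-eyed Jack) = 50/52 = 25/26
P(none in 11 draws) = (25/26)^11 = 2384185791015625/3670344486987776
P(≥1 one-eyed Jack) = 1 - 2384185791015625/3670344486987776 = 1286158695972151/3670344486987776

P = 1286158695972151/3670344486987776 ≈ 35.04%


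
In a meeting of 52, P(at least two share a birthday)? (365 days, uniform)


P(all different) = Π(365-i)/365 for i=0..51
= 0.021995
P(match) = 1 - 0.021995 = 0.978005

P ≈ 0.9780 ≈ 97.80%


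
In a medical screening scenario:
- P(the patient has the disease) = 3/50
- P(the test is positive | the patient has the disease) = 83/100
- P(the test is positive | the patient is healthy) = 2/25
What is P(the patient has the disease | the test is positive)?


Using Bayes' theorem:
P(A|B) = P(B|A)·P(A) / P(B)

P(the test is positive) = 83/100 × 3/50 + 2/25 × 47/50
= 249/5000 + 47/625 = 1/8

P(the patient has the disease|the test is positive) = (249/5000) / (1/8) = 249/625

P(the patient has the disease|the test is positive) = 249/625 ≈ 39.84%


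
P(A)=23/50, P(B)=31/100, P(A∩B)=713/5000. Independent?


P(A)×P(B) = 713/5000
P(A∩B) = 713/5000
Equal ✓ → Independent

Yes, independent


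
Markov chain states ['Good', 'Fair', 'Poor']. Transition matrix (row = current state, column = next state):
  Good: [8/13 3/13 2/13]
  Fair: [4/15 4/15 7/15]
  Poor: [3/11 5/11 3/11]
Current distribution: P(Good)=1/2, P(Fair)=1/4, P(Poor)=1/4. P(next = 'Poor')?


P(next=Poor) = Σᵢ P(now=i)×P(i→Poor)
= 1/2×2/13 + 1/4×7/15 + 1/4×3/11
= 1/13 + 7/60 + 3/44 = 1123/4290

P = 1123/4290 ≈ 0.2618


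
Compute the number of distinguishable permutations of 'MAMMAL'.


Letters: 6, freq: {'M': 3, 'A': 2, 'L': 1}
6!/(3!×2!×1!) = 720/12 = 60

60


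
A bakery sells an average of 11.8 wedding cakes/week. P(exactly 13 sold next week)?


Poisson(λ=11.8): P(X=13) = e^(-λ)×λ^k/k!
= e^(-11.8) × 11.8^13 / 13!
≈ 7.504557915e-06 × 8.59935929763e+13 / 6227020800 ≈ 0.103636

P(X=13) ≈ 0.103636 ≈ 10.36%


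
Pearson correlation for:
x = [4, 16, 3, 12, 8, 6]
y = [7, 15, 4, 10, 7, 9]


n=6, Σx=49, Σy=52, Σxy=510, Σx²=525, Σy²=520
r = (6×510 - 49×52)/√((6×525 - 49²)(6×520 - 52²))
= 512/√(749×416) = 512/√311584 ≈ 512/558.1971 ≈ 0.9172

r ≈ 0.9172


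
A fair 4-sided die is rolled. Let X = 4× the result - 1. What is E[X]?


E[die] = (1+4)/2 = 5/2
E[X] = 4×5/2 - 1 = 9

E[X] = 9


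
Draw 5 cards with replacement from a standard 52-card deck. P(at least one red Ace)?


P(not a red Ace) = 50/52 = 25/26
P(none in 5 draws) = (25/26)^5 = 9765625/11881376
P(≥1 red Ace) = 1 - 9765625/11881376 = 2115751/11881376

P = 2115751/11881376 ≈ 17.81%


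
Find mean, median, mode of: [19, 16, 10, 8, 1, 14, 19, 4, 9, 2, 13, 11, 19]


Sorted: [1, 2, 4, 8, 9, 10, 11, 13, 14, 16, 19, 19, 19]
Mean = 145/13
Median = 11
Freq: {19: 3, 16: 1, 10: 1, 8: 1, 1: 1, 14: 1, 4: 1, 9: 1, 2: 1, 13: 1, 11: 1}
Mode: [19]

Mean=145/13, Median=11, Mode=19


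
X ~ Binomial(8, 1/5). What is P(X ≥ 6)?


P(X ≥ 6) = Σ P(X=i) for i=6..8
P(X=6) = 448/390625
P(X=7) = 32/390625
P(X=8) = 1/390625
Sum = 481/390625

P(X ≥ 6) = 481/390625 ≈ 0.12%


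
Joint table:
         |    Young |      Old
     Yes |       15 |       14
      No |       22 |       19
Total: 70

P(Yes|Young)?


P(Yes|Young) = 15/(15+22) = 15/37

P = 15/37 ≈ 40.54%


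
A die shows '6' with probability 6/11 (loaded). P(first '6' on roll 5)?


Geometric: P(X=5) = (1-p)^(k-1)×p = (5/11)^4×6/11 = 3750/161051

P(X=5) = 3750/161051 ≈ 2.33%


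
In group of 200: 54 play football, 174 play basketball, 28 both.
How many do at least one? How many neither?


|A∪B| = 54+174-28 = 200
Neither = 200-200 = 0

At least one: 200; Neither: 0


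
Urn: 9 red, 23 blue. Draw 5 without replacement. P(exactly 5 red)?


Hypergeometric: C(9,5)×C(23,0)/C(32,5)
= 126×1/201376 = 9/14384

P(X=5) = 9/14384 ≈ 0.06%


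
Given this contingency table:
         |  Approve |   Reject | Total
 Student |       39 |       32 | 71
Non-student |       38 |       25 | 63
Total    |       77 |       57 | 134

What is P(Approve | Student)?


P(Approve | Student) = 39/(39+32) = 39/71

P(Approve|Student) = 39/71 ≈ 54.93%


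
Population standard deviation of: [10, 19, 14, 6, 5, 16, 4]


Mean = 74/7
  (10-74/7)²=16/49
  (19-74/7)²=3481/49
  (14-74/7)²=576/49
  (6-74/7)²=1024/49
  (5-74/7)²=1521/49
  (16-74/7)²=1444/49
  (4-74/7)²=2116/49
Σ(x-μ)² = 1454/7
σ² = (1454/7)/7 = 1454/49

σ = √(1454/49) ≈ 5.4473


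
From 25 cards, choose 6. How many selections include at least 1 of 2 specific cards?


Complement: C(25,6) - C(23,6) = 177100 - 100947 = 76153

76153


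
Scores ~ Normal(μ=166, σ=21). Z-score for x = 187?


z = (x - μ)/σ = (187 - 166)/21 = 1.0

z = 1.0


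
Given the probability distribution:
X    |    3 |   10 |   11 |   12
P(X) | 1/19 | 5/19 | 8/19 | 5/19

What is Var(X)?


E[X] = 201/19
E[X²] = 2197/19
Var(X) = E[X²] - (E[X])² = 2197/19 - 40401/361 = 1342/361

Var(X) = 1342/361 ≈ 3.7175


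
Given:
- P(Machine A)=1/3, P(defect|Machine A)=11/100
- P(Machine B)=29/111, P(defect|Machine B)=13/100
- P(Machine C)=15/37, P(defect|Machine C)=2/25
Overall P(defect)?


P(B) = Σ P(B|Aᵢ)×P(Aᵢ)
  11/100×1/3 = 11/300
  13/100×29/111 = 377/11100
  2/25×15/37 = 6/185
Sum = 286/2775

P(defect) = 286/2775 ≈ 10.31%


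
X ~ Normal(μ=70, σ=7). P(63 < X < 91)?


z₁=(63-70)/7=-1.0, z₂=(91-70)/7=3.0
P = Φ(3.0) - Φ(-1.0) = 0.998650 - 0.158655 = 0.839995 ≈ 0.8400

P(63 < X < 91) ≈ 0.8400


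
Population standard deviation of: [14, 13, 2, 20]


Mean = 49/4
  (14-49/4)²=49/16
  (13-49/4)²=9/16
  (2-49/4)²=1681/16
  (20-49/4)²=961/16
Σ(x-μ)² = 675/4
σ² = (675/4)/4 = 675/16

σ = √(675/16) ≈ 6.4952


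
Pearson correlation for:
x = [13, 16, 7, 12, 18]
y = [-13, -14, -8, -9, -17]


n=5, Σx=66, Σy=-61, Σxy=-863, Σx²=942, Σy²=799
r = (5×(-863) - 66×(-61))/√((5×942 - 66²)(5×799 - (-61)²))
= -289/√(354×274) = -289/√96996 ≈ -289/311.4418 ≈ -0.9279

r ≈ -0.9279


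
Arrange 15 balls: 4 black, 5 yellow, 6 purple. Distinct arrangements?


15!/(4!×5!×6!) = 630630

630630


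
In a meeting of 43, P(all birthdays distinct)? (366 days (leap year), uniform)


P(all different) = Π(366-i)/366 for i=0..42
= (366/366)×(365/366)×...×(324/366)
= 0.076637

P ≈ 0.0766 ≈ 7.66%


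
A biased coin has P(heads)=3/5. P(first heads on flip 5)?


Geometric: P(X=5) = (1-p)^(k-1)×p = (2/5)^4×3/5 = 48/3125

P(X=5) = 48/3125 ≈ 1.54%


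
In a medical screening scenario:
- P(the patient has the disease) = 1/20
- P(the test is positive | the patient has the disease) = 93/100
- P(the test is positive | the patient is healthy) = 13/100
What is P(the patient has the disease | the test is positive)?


Using Bayes' theorem:
P(A|B) = P(B|A)·P(A) / P(B)

P(the test is positive) = 93/100 × 1/20 + 13/100 × 19/20
= 93/2000 + 247/2000 = 17/100

P(the patient has the disease|the test is positive) = (93/2000) / (17/100) = 93/340

P(the patient has the disease|the test is positive) = 93/340 ≈ 27.35%


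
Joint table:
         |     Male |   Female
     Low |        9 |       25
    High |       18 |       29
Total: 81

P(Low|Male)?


P(Low|Male) = 9/(9+18) = 9/27 = 1/3

P = 1/3 ≈ 33.33%


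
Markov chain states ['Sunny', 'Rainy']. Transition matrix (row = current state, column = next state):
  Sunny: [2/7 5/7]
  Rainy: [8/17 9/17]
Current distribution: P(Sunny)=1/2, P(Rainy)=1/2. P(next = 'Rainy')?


P(next=Rainy) = Σᵢ P(now=i)×P(i→Rainy)
= 1/2×5/7 + 1/2×9/17
= 5/14 + 9/34 = 74/119

P = 74/119 ≈ 0.6218


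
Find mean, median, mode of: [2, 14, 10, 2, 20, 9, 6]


Sorted: [2, 2, 6, 9, 10, 14, 20]
Mean = 63/7 = 9
Median = 9
Freq: {2: 2, 14: 1, 10: 1, 20: 1, 9: 1, 6: 1}
Mode: [2]

Mean=9, Median=9, Mode=2


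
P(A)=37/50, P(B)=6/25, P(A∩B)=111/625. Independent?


P(A)×P(B) = 111/625
P(A∩B) = 111/625
Equal ✓ → Independent

Yes, independent


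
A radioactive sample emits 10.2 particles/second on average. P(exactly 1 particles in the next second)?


Poisson(λ=10.2): P(X=1) = e^(-λ)×λ^k/k!
= e^(-10.2) × 10.2^1 / 1!
≈ 3.717031868e-05 × 10.2 / 1 ≈ 0.000379

P(X=1) ≈ 0.000379 ≈ 0.04%


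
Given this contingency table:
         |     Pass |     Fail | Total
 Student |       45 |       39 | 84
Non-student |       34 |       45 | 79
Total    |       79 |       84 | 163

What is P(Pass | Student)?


P(Pass | Student) = 45/(45+39) = 45/84 = 15/28

P(Pass|Student) = 15/28 ≈ 53.57%


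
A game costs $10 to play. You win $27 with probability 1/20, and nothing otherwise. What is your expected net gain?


E[gain] = (27-10)×1/20 + (-10)×19/20
= 17/20 - 19/2 = -173/20

Expected net gain = $-173/20 ≈ $-8.65


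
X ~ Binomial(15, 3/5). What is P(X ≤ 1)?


P(X ≤ 1) = Σ P(X=i) for i=0..1
P(X=0) = 32768/30517578125
P(X=1) = 147456/6103515625
Sum = 770048/30517578125

P(X ≤ 1) = 770048/30517578125 ≈ 0.00%


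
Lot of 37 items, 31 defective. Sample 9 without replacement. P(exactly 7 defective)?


Hypergeometric: C(31,7)×C(6,2)/C(37,9)
= 2629575×15/124403620 = 8775/27676

P(X=7) = 8775/27676 ≈ 31.71%


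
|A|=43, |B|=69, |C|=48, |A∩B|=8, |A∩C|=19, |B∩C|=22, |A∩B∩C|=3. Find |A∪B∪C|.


|A∪B∪C| = 43+69+48-8-19-22+3 = 114

|A∪B∪C| = 114


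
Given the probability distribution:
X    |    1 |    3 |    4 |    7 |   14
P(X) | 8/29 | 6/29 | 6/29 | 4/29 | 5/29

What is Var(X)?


E[X] = 148/29
E[X²] = 46
Var(X) = E[X²] - (E[X])² = 46 - 21904/841 = 16782/841

Var(X) = 16782/841 ≈ 19.9548


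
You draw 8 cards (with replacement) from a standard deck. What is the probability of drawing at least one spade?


P(not a spade) = 39/52 = 3/4
P(none in 8 draws) = (3/4)^8 = 6561/65536
P(≥1 spade) = 1 - 6561/65536 = 58975/65536

P = 58975/65536 ≈ 89.99%


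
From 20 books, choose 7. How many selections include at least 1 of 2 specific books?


Complement: C(20,7) - C(18,7) = 77520 - 31824 = 45696

45696


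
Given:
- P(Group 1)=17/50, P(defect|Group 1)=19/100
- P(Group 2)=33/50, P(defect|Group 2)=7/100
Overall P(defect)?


P(B) = Σ P(B|Aᵢ)×P(Aᵢ)
  19/100×17/50 = 323/5000
  7/100×33/50 = 231/5000
Sum = 277/2500

P(defect) = 277/2500 ≈ 11.08%


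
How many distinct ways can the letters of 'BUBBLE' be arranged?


Letters: 6, freq: {'B': 3, 'U': 1, 'L': 1, 'E': 1}
6!/(3!×1!×1!×1!) = 720/6 = 120

120


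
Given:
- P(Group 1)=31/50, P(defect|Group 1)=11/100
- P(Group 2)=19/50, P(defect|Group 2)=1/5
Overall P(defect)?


P(B) = Σ P(B|Aᵢ)×P(Aᵢ)
  11/100×31/50 = 341/5000
  1/5×19/50 = 19/250
Sum = 721/5000

P(defect) = 721/5000 ≈ 14.42%


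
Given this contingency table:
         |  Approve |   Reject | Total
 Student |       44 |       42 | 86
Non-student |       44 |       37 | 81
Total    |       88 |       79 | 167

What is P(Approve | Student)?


P(Approve | Student) = 44/(44+42) = 44/86 = 22/43

P(Approve|Student) = 22/43 ≈ 51.16%


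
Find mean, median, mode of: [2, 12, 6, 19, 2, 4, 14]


Sorted: [2, 2, 4, 6, 12, 14, 19]
Mean = 59/7
Median = 6
Freq: {2: 2, 12: 1, 6: 1, 19: 1, 4: 1, 14: 1}
Mode: [2]

Mean=59/7, Median=6, Mode=2


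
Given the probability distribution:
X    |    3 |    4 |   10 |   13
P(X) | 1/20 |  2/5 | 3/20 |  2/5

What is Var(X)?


E[X] = 169/20
E[X²] = 1789/20
Var(X) = E[X²] - (E[X])² = 1789/20 - 28561/400 = 7219/400

Var(X) = 7219/400 ≈ 18.0475


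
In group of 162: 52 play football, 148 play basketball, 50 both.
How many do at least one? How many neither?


|A∪B| = 52+148-50 = 150
Neither = 162-150 = 12

At least one: 150; Neither: 12


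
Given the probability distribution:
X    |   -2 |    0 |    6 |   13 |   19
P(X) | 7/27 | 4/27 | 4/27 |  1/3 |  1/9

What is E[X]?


E[X] = Σ x·P(X=x)
= (-2)×(7/27) + (0)×(4/27) + (6)×(4/27) + (13)×(1/3) + (19)×(1/9)
= 184/27

E[X] = 184/27


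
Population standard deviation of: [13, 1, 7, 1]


Mean = 22/4 = 11/2
  (13-11/2)²=225/4
  (1-11/2)²=81/4
  (7-11/2)²=9/4
  (1-11/2)²=81/4
Σ(x-μ)² = 99
σ² = 99/4

σ = √(99/4) ≈ 4.9749


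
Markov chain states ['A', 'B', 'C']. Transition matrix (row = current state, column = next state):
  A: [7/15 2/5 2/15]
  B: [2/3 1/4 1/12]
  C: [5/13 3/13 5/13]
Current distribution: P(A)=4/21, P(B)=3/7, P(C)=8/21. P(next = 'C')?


P(next=C) = Σᵢ P(now=i)×P(i→C)
= 4/21×2/15 + 3/7×1/12 + 8/21×5/13
= 8/315 + 1/28 + 40/273 = 3401/16380

P = 3401/16380 ≈ 0.2076


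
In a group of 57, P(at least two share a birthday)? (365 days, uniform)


P(all different) = Π(365-i)/365 for i=0..56
= 0.009878
P(match) = 1 - 0.009878 = 0.990122

P ≈ 0.9901 ≈ 99.01%


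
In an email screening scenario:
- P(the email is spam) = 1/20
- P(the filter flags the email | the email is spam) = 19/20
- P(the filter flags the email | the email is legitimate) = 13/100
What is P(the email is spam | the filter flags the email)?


Using Bayes' theorem:
P(A|B) = P(B|A)·P(A) / P(B)

P(the filter flags the email) = 19/20 × 1/20 + 13/100 × 19/20
= 19/400 + 247/2000 = 171/1000

P(the email is spam|the filter flags the email) = (19/400) / (171/1000) = 5/18

P(the email is spam|the filter flags the email) = 5/18 ≈ 27.78%


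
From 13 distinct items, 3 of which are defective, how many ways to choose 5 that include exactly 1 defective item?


Choose 1 of the 3 defective items and 4 of the other 10 items:
C(3,1)×C(10,4) = 3×210 = 630

630


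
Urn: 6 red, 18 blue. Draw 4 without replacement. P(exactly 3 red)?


Hypergeometric: C(6,3)×C(18,1)/C(24,4)
= 20×18/10626 = 60/1771

P(X=3) = 60/1771 ≈ 3.39%


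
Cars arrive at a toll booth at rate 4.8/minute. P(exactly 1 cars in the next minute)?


Poisson(λ=4.8): P(X=1) = e^(-λ)×λ^k/k!
= e^(-4.8) × 4.8^1 / 1!
≈ 0.008229747049 × 4.8 / 1 ≈ 0.039503

P(X=1) ≈ 0.039503 ≈ 3.95%


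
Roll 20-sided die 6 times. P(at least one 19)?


P(no 19)^6 = (19/20)^6 = 47045881/64000000
P(≥1) = 1 - 47045881/64000000 = 16954119/64000000

P = 16954119/64000000 ≈ 26.49%


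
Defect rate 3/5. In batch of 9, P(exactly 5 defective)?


Binomial: P(X=5) = C(9,5)×p^5×(1-p)^4
= 126 × 243/3125 × 16/625 = 489888/1953125

P(X=5) = 489888/1953125 ≈ 25.08%


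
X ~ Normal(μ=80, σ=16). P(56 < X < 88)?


z₁=(56-80)/16=-1.5, z₂=(88-80)/16=0.5
P = Φ(0.5) - Φ(-1.5) = 0.691462 - 0.066807 = 0.624655 ≈ 0.6247

P(56 < X < 88) ≈ 0.6247


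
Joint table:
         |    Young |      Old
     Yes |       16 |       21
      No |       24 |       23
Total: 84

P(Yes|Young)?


P(Yes|Young) = 16/(16+24) = 16/40 = 2/5

P = 2/5 ≈ 40.00%


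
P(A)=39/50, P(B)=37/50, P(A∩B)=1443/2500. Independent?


P(A)×P(B) = 1443/2500
P(A∩B) = 1443/2500
Equal ✓ → Independent

Yes, independent


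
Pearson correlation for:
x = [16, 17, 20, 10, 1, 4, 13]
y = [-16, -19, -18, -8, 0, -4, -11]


n=7, Σx=81, Σy=-76, Σxy=-1178, Σx²=1231, Σy²=1142
r = (7×(-1178) - 81×(-76))/√((7×1231 - 81²)(7×1142 - (-76)²))
= -2090/√(2056×2218) = -2090/√4560208 ≈ -2090/2135.4644 ≈ -0.9787

r ≈ -0.9787


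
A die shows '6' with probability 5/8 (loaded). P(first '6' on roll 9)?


Geometric: P(X=9) = (1-p)^(k-1)×p = (3/8)^8×5/8 = 32805/134217728

P(X=9) = 32805/134217728 ≈ 0.02%


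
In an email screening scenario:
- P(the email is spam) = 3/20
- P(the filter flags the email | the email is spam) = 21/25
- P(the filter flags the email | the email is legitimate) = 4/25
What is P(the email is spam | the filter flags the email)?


Using Bayes' theorem:
P(A|B) = P(B|A)·P(A) / P(B)

P(the filter flags the email) = 21/25 × 3/20 + 4/25 × 17/20
= 63/500 + 17/125 = 131/500

P(the email is spam|the filter flags the email) = (63/500) / (131/500) = 63/131

P(the email is spam|the filter flags the email) = 63/131 ≈ 48.09%


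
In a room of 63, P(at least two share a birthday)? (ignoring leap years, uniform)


P(all different) = Π(365-i)/365 for i=0..62
= 0.003396
P(match) = 1 - 0.003396 = 0.996604

P ≈ 0.9966 ≈ 99.66%


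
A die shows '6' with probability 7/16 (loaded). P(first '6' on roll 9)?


Geometric: P(X=9) = (1-p)^(k-1)×p = (9/16)^8×7/16 = 301327047/68719476736

P(X=9) = 301327047/68719476736 ≈ 0.44%


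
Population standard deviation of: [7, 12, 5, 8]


Mean = 32/4 = 8
  (7-8)²=1
  (12-8)²=16
  (5-8)²=9
  (8-8)²=0
Σ(x-μ)² = 26
σ² = 26/4 = 13/2

σ = √(13/2) ≈ 2.5495


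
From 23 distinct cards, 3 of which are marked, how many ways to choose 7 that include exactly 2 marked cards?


Choose 2 of the 3 marked cards and 5 of the other 20 cards:
C(3,2)×C(20,5) = 3×15504 = 46512

46512


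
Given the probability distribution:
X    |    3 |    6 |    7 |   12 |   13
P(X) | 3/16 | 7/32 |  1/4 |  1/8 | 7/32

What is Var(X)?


E[X] = 255/32
E[X²] = 2457/32
Var(X) = E[X²] - (E[X])² = 2457/32 - 65025/1024 = 13599/1024

Var(X) = 13599/1024 ≈ 13.2803


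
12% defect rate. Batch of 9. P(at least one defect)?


P(all good) = (22/25)^9 = 1207269217792/3814697265625
P(≥1 defect) = 2607428047833/3814697265625

P = 2607428047833/3814697265625 ≈ 68.35%


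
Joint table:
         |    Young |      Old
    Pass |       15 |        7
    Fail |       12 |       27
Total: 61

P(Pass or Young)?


P(Pass∨Young) = P(Pass) + P(Young) - P(Pass∧Young)
= (22 + 27 - 15)/61 = 34/61

P = 34/61 ≈ 55.74%


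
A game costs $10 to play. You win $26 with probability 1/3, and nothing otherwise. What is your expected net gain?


E[gain] = (26-10)×1/3 + (-10)×2/3
= 16/3 - 20/3 = -4/3

Expected net gain = $-4/3 ≈ $-1.33


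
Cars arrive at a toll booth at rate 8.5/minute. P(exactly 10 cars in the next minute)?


Poisson(λ=8.5): P(X=10) = e^(-λ)×λ^k/k!
= e^(-8.5) × 8.5^10 / 10!
≈ 0.000203468369 × 1968744043.41 / 3628800 ≈ 0.110388

P(X=10) ≈ 0.110388 ≈ 11.04%


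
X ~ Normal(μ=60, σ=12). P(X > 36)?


z = (36-60)/12 = -2.0
P(X > 36) = 1 - P(Z ≤ -2.0) = 1 - 0.0228 = 0.9772

P(X > 36) ≈ 0.9772


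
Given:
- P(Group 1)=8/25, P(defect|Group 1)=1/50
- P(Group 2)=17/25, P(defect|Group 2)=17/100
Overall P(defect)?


P(B) = Σ P(B|Aᵢ)×P(Aᵢ)
  1/50×8/25 = 4/625
  17/100×17/25 = 289/2500
Sum = 61/500

P(defect) = 61/500 ≈ 12.20%


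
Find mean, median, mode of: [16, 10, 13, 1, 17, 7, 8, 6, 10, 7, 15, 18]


Sorted: [1, 6, 7, 7, 8, 10, 10, 13, 15, 16, 17, 18]
Mean = 128/12 = 32/3
Median = 10
Freq: {16: 1, 10: 2, 13: 1, 1: 1, 17: 1, 7: 2, 8: 1, 6: 1, 15: 1, 18: 1}
Mode: [7, 10]

Mean=32/3, Median=10, Mode=[7, 10]


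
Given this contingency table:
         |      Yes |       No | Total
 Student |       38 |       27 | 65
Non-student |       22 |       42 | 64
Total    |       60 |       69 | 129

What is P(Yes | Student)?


P(Yes | Student) = 38/(38+27) = 38/65

P(Yes|Student) = 38/65 ≈ 58.46%


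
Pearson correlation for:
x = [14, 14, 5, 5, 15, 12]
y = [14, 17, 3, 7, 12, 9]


n=6, Σx=65, Σy=62, Σxy=772, Σx²=811, Σy²=768
r = (6×772 - 65×62)/√((6×811 - 65²)(6×768 - 62²))
= 602/√(641×764) = 602/√489724 ≈ 602/699.8028 ≈ 0.8602

r ≈ 0.8602


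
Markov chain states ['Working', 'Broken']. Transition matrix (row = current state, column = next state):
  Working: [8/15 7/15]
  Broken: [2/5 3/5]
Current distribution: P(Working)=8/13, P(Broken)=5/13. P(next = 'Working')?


P(next=Working) = Σᵢ P(now=i)×P(i→Working)
= 8/13×8/15 + 5/13×2/5
= 64/195 + 2/13 = 94/195

P = 94/195 ≈ 0.4821


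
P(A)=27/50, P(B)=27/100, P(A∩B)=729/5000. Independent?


P(A)×P(B) = 729/5000
P(A∩B) = 729/5000
Equal ✓ → Independent

Yes, independent


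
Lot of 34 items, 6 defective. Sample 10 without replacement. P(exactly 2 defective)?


Hypergeometric: C(6,2)×C(28,8)/C(34,10)
= 15×3108105/131128140 = 21735/61132

P(X=2) = 21735/61132 ≈ 35.55%


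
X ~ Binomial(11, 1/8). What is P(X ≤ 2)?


P(X ≤ 2) = Σ P(X=i) for i=0..2
P(X=0) = 1977326743/8589934592
P(X=1) = 3107227739/8589934592
P(X=2) = 2219448385/8589934592
Sum = 7304002867/8589934592

P(X ≤ 2) = 7304002867/8589934592 ≈ 85.03%


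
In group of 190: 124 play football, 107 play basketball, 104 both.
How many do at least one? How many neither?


|A∪B| = 124+107-104 = 127
Neither = 190-127 = 63

At least one: 127; Neither: 63


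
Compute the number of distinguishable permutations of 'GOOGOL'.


Letters: 6, freq: {'G': 2, 'O': 3, 'L': 1}
6!/(2!×3!×1!) = 720/12 = 60

60


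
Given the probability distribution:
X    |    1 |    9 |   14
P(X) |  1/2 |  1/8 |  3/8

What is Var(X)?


E[X] = 55/8
E[X²] = 673/8
Var(X) = E[X²] - (E[X])² = 673/8 - 3025/64 = 2359/64

Var(X) = 2359/64 ≈ 36.8594


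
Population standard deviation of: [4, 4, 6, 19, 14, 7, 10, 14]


Mean = 78/8 = 39/4
  (4-39/4)²=529/16
  (4-39/4)²=529/16
  (6-39/4)²=225/16
  (19-39/4)²=1369/16
  (14-39/4)²=289/16
  (7-39/4)²=121/16
  (10-39/4)²=1/16
  (14-39/4)²=289/16
Σ(x-μ)² = 419/2
σ² = (419/2)/8 = 419/16

σ = √(419/16) ≈ 5.1174


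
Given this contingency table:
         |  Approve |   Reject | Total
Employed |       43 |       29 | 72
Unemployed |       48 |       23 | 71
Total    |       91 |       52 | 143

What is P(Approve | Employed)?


P(Approve | Employed) = 43/(43+29) = 43/72

P(Approve|Employed) = 43/72 ≈ 59.72%


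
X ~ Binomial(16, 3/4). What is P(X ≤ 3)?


P(X ≤ 3) = Σ P(X=i) for i=0..3
P(X=0) = 1/4294967296
P(X=1) = 3/268435456
P(X=2) = 135/536870912
P(X=3) = 945/268435456
Sum = 16249/4294967296

P(X ≤ 3) = 16249/4294967296 ≈ 0.00%


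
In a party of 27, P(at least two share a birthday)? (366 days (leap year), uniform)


P(all different) = Π(366-i)/366 for i=0..26
= 0.374173
P(match) = 1 - 0.374173 = 0.625827

P ≈ 0.6258 ≈ 62.58%


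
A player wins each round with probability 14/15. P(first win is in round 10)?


Geometric: P(X=10) = (1-p)^(k-1)×p = (1/15)^9×14/15 = 14/576650390625

P(X=10) = 14/576650390625 ≈ 0.00%


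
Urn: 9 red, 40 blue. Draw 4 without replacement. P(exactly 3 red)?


Hypergeometric: C(9,3)×C(40,1)/C(49,4)
= 84×40/211876 = 120/7567

P(X=3) = 120/7567 ≈ 1.59%


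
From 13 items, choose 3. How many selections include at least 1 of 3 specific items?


Complement: C(13,3) - C(10,3) = 286 - 120 = 166

166


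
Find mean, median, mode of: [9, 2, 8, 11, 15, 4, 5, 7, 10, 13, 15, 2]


Sorted: [2, 2, 4, 5, 7, 8, 9, 10, 11, 13, 15, 15]
Mean = 101/12
Median = 17/2
Freq: {9: 1, 2: 2, 8: 1, 11: 1, 15: 2, 4: 1, 5: 1, 7: 1, 10: 1, 13: 1}
Mode: [2, 15]

Mean=101/12, Median=17/2, Mode=[2, 15]


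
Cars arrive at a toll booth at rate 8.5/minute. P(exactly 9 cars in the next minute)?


Poisson(λ=8.5): P(X=9) = e^(-λ)×λ^k/k!
= e^(-8.5) × 8.5^9 / 9!
≈ 0.000203468369 × 231616946.283 / 362880 ≈ 0.129869

P(X=9) ≈ 0.129869 ≈ 12.99%


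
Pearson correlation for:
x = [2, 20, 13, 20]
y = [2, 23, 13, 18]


n=4, Σx=55, Σy=56, Σxy=993, Σx²=973, Σy²=1026
r = (4×993 - 55×56)/√((4×973 - 55²)(4×1026 - 56²))
= 892/√(867×968) = 892/√839256 ≈ 892/916.1092 ≈ 0.9737

r ≈ 0.9737


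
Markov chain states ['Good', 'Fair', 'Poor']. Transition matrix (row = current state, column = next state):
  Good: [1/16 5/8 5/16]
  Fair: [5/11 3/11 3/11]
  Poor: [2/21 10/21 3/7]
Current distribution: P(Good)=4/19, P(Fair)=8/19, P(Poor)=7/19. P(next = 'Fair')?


P(next=Fair) = Σᵢ P(now=i)×P(i→Fair)
= 4/19×5/8 + 8/19×3/11 + 7/19×10/21
= 5/38 + 24/209 + 10/57 = 529/1254

P = 529/1254 ≈ 0.4219


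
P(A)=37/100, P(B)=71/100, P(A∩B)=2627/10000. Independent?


P(A)×P(B) = 2627/10000
P(A∩B) = 2627/10000
Equal ✓ → Independent

Yes, independent


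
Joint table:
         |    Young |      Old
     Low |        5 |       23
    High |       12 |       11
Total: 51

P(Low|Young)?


P(Low|Young) = 5/(5+12) = 5/17

P = 5/17 ≈ 29.41%


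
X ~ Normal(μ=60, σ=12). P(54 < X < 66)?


z₁=(54-60)/12=-0.5, z₂=(66-60)/12=0.5
P = Φ(0.5) - Φ(-0.5) = 0.691462 - 0.308538 = 0.382924 ≈ 0.3829

P(54 < X < 66) ≈ 0.3829


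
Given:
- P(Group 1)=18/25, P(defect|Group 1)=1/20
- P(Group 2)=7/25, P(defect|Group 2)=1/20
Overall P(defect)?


P(B) = Σ P(B|Aᵢ)×P(Aᵢ)
  1/20×18/25 = 9/250
  1/20×7/25 = 7/500
Sum = 1/20

P(defect) = 1/20 ≈ 5.00%


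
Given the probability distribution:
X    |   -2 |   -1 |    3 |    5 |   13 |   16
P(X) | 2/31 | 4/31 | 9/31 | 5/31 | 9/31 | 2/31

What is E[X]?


E[X] = Σ x·P(X=x)
= (-2)×(2/31) + (-1)×(4/31) + (3)×(9/31) + (5)×(5/31) + (13)×(9/31) + (16)×(2/31)
= 193/31

E[X] = 193/31


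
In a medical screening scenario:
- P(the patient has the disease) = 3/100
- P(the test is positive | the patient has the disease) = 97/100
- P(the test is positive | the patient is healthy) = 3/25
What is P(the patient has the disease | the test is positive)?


Using Bayes' theorem:
P(A|B) = P(B|A)·P(A) / P(B)

P(the test is positive) = 97/100 × 3/100 + 3/25 × 97/100
= 291/10000 + 291/2500 = 291/2000

P(the patient has the disease|the test is positive) = (291/10000) / (291/2000) = 1/5

P(the patient has the disease|the test is positive) = 1/5 ≈ 20.00%


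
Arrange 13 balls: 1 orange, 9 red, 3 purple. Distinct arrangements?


13!/(1!×9!×3!) = 2860

2860


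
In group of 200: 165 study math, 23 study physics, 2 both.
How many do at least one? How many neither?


|A∪B| = 165+23-2 = 186
Neither = 200-186 = 14

At least one: 186; Neither: 14


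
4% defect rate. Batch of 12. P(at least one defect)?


P(all good) = (24/25)^12 = 36520347436056576/59604644775390625
P(≥1 defect) = 23084297339334049/59604644775390625

P = 23084297339334049/59604644775390625 ≈ 38.73%


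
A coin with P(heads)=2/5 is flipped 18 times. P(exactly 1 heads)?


Binomial: P(X=1) = C(18,1)×p^1×(1-p)^17
= 18 × 2/5 × 129140163/762939453125 = 4649045868/3814697265625

P(X=1) = 4649045868/3814697265625 ≈ 0.12%


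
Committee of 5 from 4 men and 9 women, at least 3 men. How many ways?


Count by #men:
  3M,2W: C(4,3)×C(9,2)=144
  4M,1W: C(4,4)×C(9,1)=9
Total = 153

153


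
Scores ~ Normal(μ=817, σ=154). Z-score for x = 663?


z = (x - μ)/σ = (663 - 817)/154 = -1.0

z = -1.0


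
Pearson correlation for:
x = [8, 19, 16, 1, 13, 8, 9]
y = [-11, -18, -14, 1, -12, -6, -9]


n=7, Σx=74, Σy=-69, Σxy=-938, Σx²=996, Σy²=903
r = (7×(-938) - 74×(-69))/√((7×996 - 74²)(7×903 - (-69)²))
= -1460/√(1496×1560) = -1460/√2333760 ≈ -1460/1527.6649 ≈ -0.9557

r ≈ -0.9557


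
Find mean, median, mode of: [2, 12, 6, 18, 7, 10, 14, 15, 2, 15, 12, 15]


Sorted: [2, 2, 6, 7, 10, 12, 12, 14, 15, 15, 15, 18]
Mean = 128/12 = 32/3
Median = 12
Freq: {2: 2, 12: 2, 6: 1, 18: 1, 7: 1, 10: 1, 14: 1, 15: 3}
Mode: [15]

Mean=32/3, Median=12, Mode=15


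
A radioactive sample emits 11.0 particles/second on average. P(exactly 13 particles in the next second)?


Poisson(λ=11.0): P(X=13) = e^(-λ)×λ^k/k!
= e^(-11.0) × 11.0^13 / 13!
≈ 1.670170079e-05 × 3.45227121439e+13 / 6227020800 ≈ 0.092595

P(X=13) ≈ 0.092595 ≈ 9.26%


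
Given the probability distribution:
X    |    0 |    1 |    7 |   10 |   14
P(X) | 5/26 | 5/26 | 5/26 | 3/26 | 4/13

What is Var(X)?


E[X] = 7
E[X²] = 1059/13
Var(X) = E[X²] - (E[X])² = 1059/13 - 49 = 422/13

Var(X) = 422/13 ≈ 32.4615


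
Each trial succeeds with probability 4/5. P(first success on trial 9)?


Geometric: P(X=9) = (1-p)^(k-1)×p = (1/5)^8×4/5 = 4/1953125

P(X=9) = 4/1953125 ≈ 0.00%


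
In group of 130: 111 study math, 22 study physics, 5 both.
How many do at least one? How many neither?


|A∪B| = 111+22-5 = 128
Neither = 130-128 = 2

At least one: 128; Neither: 2


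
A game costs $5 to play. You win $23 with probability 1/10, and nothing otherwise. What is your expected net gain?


E[gain] = (23-5)×1/10 + (-5)×9/10
= 9/5 - 9/2 = -27/10

Expected net gain = $-27/10 ≈ $-2.70
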